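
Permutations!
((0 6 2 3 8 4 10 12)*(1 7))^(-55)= ((0 6 2 3 8 4 10 12)(1 7))^(-55)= (0 6 2 3 8 4 10 12)(1 7)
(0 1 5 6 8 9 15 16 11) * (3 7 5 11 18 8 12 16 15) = (0 1 11)(3 7 5 6 12 16 18 8 9) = [1, 11, 2, 7, 4, 6, 12, 5, 9, 3, 10, 0, 16, 13, 14, 15, 18, 17, 8]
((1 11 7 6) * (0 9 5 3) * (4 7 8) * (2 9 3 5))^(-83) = (0 3)(1 11 8 4 7 6)(2 9)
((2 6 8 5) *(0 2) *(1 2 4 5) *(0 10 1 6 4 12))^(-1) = (0 12)(1 10 5 4 2)(6 8)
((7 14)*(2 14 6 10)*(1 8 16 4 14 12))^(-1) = ((1 8 16 4 14 7 6 10 2 12))^(-1) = (1 12 2 10 6 7 14 4 16 8)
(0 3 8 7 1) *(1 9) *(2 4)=[3, 0, 4, 8, 2, 5, 6, 9, 7, 1]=(0 3 8 7 9 1)(2 4)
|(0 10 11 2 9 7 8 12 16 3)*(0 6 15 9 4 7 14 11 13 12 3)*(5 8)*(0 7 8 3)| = |(0 10 13 12 16 7 5 3 6 15 9 14 11 2 4 8)| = 16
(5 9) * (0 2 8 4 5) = (0 2 8 4 5 9) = [2, 1, 8, 3, 5, 9, 6, 7, 4, 0]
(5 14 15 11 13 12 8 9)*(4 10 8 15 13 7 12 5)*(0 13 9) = (0 13 5 14 9 4 10 8)(7 12 15 11) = [13, 1, 2, 3, 10, 14, 6, 12, 0, 4, 8, 7, 15, 5, 9, 11]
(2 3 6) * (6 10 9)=(2 3 10 9 6)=[0, 1, 3, 10, 4, 5, 2, 7, 8, 6, 9]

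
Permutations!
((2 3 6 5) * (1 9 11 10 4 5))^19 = ((1 9 11 10 4 5 2 3 6))^19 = (1 9 11 10 4 5 2 3 6)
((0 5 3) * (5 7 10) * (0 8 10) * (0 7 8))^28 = ((0 8 10 5 3))^28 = (0 5 8 3 10)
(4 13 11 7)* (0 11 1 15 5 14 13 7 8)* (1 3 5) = [11, 15, 2, 5, 7, 14, 6, 4, 0, 9, 10, 8, 12, 3, 13, 1] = (0 11 8)(1 15)(3 5 14 13)(4 7)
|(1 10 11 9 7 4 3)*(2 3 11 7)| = 8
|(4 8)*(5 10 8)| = 4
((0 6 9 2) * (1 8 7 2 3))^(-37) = ((0 6 9 3 1 8 7 2))^(-37) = (0 3 7 6 1 2 9 8)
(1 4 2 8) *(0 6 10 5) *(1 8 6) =(0 1 4 2 6 10 5) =[1, 4, 6, 3, 2, 0, 10, 7, 8, 9, 5]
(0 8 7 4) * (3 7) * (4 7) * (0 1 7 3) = (0 8)(1 7 3 4) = [8, 7, 2, 4, 1, 5, 6, 3, 0]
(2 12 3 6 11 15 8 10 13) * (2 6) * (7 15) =[0, 1, 12, 2, 4, 5, 11, 15, 10, 9, 13, 7, 3, 6, 14, 8] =(2 12 3)(6 11 7 15 8 10 13)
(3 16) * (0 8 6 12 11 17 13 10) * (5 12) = [8, 1, 2, 16, 4, 12, 5, 7, 6, 9, 0, 17, 11, 10, 14, 15, 3, 13] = (0 8 6 5 12 11 17 13 10)(3 16)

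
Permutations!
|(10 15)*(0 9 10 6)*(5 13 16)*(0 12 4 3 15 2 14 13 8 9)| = 40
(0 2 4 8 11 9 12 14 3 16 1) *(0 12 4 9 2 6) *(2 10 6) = [2, 12, 9, 16, 8, 5, 0, 7, 11, 4, 6, 10, 14, 13, 3, 15, 1] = (0 2 9 4 8 11 10 6)(1 12 14 3 16)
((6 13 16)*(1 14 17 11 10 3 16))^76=(1 10 13 11 6 17 16 14 3)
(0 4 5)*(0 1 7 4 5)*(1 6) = (0 5 6 1 7 4) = [5, 7, 2, 3, 0, 6, 1, 4]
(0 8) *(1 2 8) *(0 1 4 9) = (0 4 9)(1 2 8) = [4, 2, 8, 3, 9, 5, 6, 7, 1, 0]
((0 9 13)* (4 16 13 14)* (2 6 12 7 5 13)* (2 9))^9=((0 2 6 12 7 5 13)(4 16 9 14))^9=(0 6 7 13 2 12 5)(4 16 9 14)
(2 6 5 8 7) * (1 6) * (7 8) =(8)(1 6 5 7 2) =[0, 6, 1, 3, 4, 7, 5, 2, 8]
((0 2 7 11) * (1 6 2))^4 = ((0 1 6 2 7 11))^4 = (0 7 6)(1 11 2)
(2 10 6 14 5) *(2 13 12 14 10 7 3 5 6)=(2 7 3 5 13 12 14 6 10)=[0, 1, 7, 5, 4, 13, 10, 3, 8, 9, 2, 11, 14, 12, 6]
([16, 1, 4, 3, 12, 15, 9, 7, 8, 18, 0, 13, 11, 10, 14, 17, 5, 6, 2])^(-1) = (0 10 13 11 12 4 2 18 9 6 17 15 5 16)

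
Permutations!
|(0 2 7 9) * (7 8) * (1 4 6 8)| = |(0 2 1 4 6 8 7 9)| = 8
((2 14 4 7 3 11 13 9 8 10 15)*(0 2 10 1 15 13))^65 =((0 2 14 4 7 3 11)(1 15 10 13 9 8))^65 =(0 14 7 11 2 4 3)(1 8 9 13 10 15)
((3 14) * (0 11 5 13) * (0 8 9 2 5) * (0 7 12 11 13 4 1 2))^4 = ((0 13 8 9)(1 2 5 4)(3 14)(7 12 11))^4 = (14)(7 12 11)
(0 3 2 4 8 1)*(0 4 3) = (1 4 8)(2 3) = [0, 4, 3, 2, 8, 5, 6, 7, 1]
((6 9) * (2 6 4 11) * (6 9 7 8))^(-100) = (11)(6 8 7)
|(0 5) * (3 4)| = |(0 5)(3 4)| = 2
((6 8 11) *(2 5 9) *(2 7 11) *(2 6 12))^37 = (2 5 9 7 11 12)(6 8)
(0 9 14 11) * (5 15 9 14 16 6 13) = [14, 1, 2, 3, 4, 15, 13, 7, 8, 16, 10, 0, 12, 5, 11, 9, 6] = (0 14 11)(5 15 9 16 6 13)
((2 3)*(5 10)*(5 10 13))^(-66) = ((2 3)(5 13))^(-66) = (13)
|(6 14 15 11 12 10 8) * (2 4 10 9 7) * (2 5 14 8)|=42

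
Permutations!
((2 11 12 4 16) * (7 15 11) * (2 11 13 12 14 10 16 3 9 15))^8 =((2 7)(3 9 15 13 12 4)(10 16 11 14))^8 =(16)(3 15 12)(4 9 13)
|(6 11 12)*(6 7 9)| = 5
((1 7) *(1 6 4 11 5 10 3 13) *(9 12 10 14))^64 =((1 7 6 4 11 5 14 9 12 10 3 13))^64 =(1 11 12)(3 6 14)(4 9 13)(5 10 7)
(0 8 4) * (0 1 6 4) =(0 8)(1 6 4) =[8, 6, 2, 3, 1, 5, 4, 7, 0]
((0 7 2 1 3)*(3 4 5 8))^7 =(0 3 8 5 4 1 2 7)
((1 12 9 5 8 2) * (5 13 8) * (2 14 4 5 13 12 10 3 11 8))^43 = ((1 10 3 11 8 14 4 5 13 2)(9 12))^43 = (1 11 4 2 3 14 13 10 8 5)(9 12)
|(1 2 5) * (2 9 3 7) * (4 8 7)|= |(1 9 3 4 8 7 2 5)|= 8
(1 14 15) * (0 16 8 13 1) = (0 16 8 13 1 14 15) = [16, 14, 2, 3, 4, 5, 6, 7, 13, 9, 10, 11, 12, 1, 15, 0, 8]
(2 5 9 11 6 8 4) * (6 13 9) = (2 5 6 8 4)(9 11 13) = [0, 1, 5, 3, 2, 6, 8, 7, 4, 11, 10, 13, 12, 9]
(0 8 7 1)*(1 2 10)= (0 8 7 2 10 1)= [8, 0, 10, 3, 4, 5, 6, 2, 7, 9, 1]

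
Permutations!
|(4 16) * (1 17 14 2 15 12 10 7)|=8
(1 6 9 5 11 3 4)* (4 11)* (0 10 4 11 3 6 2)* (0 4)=(0 10)(1 2 4)(5 11 6 9)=[10, 2, 4, 3, 1, 11, 9, 7, 8, 5, 0, 6]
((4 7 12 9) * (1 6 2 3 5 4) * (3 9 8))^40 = (3 12 4)(5 8 7)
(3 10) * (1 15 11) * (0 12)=(0 12)(1 15 11)(3 10)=[12, 15, 2, 10, 4, 5, 6, 7, 8, 9, 3, 1, 0, 13, 14, 11]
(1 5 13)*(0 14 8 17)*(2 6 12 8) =(0 14 2 6 12 8 17)(1 5 13) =[14, 5, 6, 3, 4, 13, 12, 7, 17, 9, 10, 11, 8, 1, 2, 15, 16, 0]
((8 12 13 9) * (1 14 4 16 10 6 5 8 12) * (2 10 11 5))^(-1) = (1 8 5 11 16 4 14)(2 6 10)(9 13 12)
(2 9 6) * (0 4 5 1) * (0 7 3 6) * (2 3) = (0 4 5 1 7 2 9)(3 6) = [4, 7, 9, 6, 5, 1, 3, 2, 8, 0]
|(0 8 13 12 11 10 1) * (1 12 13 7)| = 12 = |(13)(0 8 7 1)(10 12 11)|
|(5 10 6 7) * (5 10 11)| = 6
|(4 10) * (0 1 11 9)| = |(0 1 11 9)(4 10)| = 4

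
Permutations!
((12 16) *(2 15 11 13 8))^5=(12 16)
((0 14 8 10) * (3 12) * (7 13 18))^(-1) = (0 10 8 14)(3 12)(7 18 13)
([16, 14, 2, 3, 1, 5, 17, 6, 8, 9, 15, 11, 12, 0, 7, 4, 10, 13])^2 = (0 10 4 14 6 13 16 15 1 7 17)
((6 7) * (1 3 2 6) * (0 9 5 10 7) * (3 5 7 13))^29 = (0 6 2 3 13 10 5 1 7 9)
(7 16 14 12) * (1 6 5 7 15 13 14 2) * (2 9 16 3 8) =[0, 6, 1, 8, 4, 7, 5, 3, 2, 16, 10, 11, 15, 14, 12, 13, 9] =(1 6 5 7 3 8 2)(9 16)(12 15 13 14)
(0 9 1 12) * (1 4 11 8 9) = (0 1 12)(4 11 8 9) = [1, 12, 2, 3, 11, 5, 6, 7, 9, 4, 10, 8, 0]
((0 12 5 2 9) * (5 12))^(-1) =(12)(0 9 2 5)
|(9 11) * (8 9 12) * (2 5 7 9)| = |(2 5 7 9 11 12 8)| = 7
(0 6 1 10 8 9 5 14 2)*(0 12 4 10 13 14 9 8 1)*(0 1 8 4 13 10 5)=(0 6 1 10 8 4 5 9)(2 12 13 14)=[6, 10, 12, 3, 5, 9, 1, 7, 4, 0, 8, 11, 13, 14, 2]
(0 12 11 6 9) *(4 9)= (0 12 11 6 4 9)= [12, 1, 2, 3, 9, 5, 4, 7, 8, 0, 10, 6, 11]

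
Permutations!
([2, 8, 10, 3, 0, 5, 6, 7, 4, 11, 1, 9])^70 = (11)(0 8 10)(1 2 4)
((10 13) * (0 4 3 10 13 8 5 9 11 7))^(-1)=(13)(0 7 11 9 5 8 10 3 4)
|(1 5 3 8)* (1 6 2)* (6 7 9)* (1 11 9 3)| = 12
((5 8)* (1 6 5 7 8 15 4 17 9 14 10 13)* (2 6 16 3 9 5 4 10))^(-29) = ((1 16 3 9 14 2 6 4 17 5 15 10 13)(7 8))^(-29) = (1 15 4 14 16 10 17 2 3 13 5 6 9)(7 8)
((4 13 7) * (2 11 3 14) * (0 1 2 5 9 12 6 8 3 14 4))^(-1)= (0 7 13 4 3 8 6 12 9 5 14 11 2 1)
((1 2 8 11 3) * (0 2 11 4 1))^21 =(11) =((0 2 8 4 1 11 3))^21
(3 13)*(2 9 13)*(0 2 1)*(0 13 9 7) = (0 2 7)(1 13 3) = [2, 13, 7, 1, 4, 5, 6, 0, 8, 9, 10, 11, 12, 3]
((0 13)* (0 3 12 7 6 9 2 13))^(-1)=(2 9 6 7 12 3 13)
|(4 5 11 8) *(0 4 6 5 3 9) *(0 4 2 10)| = |(0 2 10)(3 9 4)(5 11 8 6)| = 12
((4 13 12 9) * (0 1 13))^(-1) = (0 4 9 12 13 1)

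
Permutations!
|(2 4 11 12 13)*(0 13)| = |(0 13 2 4 11 12)| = 6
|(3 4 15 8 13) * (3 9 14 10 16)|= |(3 4 15 8 13 9 14 10 16)|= 9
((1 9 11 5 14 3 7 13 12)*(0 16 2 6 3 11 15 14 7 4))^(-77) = ((0 16 2 6 3 4)(1 9 15 14 11 5 7 13 12))^(-77) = (0 16 2 6 3 4)(1 11 12 14 13 15 7 9 5)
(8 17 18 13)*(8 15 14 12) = (8 17 18 13 15 14 12) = [0, 1, 2, 3, 4, 5, 6, 7, 17, 9, 10, 11, 8, 15, 12, 14, 16, 18, 13]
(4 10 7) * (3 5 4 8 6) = (3 5 4 10 7 8 6) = [0, 1, 2, 5, 10, 4, 3, 8, 6, 9, 7]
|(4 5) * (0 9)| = 2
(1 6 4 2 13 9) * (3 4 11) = (1 6 11 3 4 2 13 9) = [0, 6, 13, 4, 2, 5, 11, 7, 8, 1, 10, 3, 12, 9]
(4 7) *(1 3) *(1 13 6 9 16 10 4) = (1 3 13 6 9 16 10 4 7) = [0, 3, 2, 13, 7, 5, 9, 1, 8, 16, 4, 11, 12, 6, 14, 15, 10]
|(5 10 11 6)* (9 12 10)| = |(5 9 12 10 11 6)| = 6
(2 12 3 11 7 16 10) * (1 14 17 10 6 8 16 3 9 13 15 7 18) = (1 14 17 10 2 12 9 13 15 7 3 11 18)(6 8 16) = [0, 14, 12, 11, 4, 5, 8, 3, 16, 13, 2, 18, 9, 15, 17, 7, 6, 10, 1]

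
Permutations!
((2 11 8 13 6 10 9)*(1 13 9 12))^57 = ((1 13 6 10 12)(2 11 8 9))^57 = (1 6 12 13 10)(2 11 8 9)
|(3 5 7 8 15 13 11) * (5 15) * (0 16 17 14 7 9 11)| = 12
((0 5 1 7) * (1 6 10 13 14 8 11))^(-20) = ((0 5 6 10 13 14 8 11 1 7))^(-20) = (14)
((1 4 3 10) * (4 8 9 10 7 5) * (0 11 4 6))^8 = ((0 11 4 3 7 5 6)(1 8 9 10))^8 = (0 11 4 3 7 5 6)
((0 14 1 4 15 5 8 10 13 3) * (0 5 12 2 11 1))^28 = (1 2 15)(3 10 5 13 8)(4 11 12)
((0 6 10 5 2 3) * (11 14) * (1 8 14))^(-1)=(0 3 2 5 10 6)(1 11 14 8)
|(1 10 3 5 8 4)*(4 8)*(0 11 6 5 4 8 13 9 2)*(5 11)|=12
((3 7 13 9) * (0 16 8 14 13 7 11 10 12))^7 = (0 11 13 16 10 9 8 12 3 14)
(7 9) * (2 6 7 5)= [0, 1, 6, 3, 4, 2, 7, 9, 8, 5]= (2 6 7 9 5)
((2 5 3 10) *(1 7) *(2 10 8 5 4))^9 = ((10)(1 7)(2 4)(3 8 5))^9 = (10)(1 7)(2 4)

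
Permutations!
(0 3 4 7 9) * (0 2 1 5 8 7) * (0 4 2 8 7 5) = (0 3 2 1)(5 7 9 8) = [3, 0, 1, 2, 4, 7, 6, 9, 5, 8]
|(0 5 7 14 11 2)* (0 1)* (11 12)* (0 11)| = 15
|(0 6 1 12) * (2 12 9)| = 6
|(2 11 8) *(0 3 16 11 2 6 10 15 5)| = |(0 3 16 11 8 6 10 15 5)| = 9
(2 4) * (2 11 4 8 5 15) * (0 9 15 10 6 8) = [9, 1, 0, 3, 11, 10, 8, 7, 5, 15, 6, 4, 12, 13, 14, 2] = (0 9 15 2)(4 11)(5 10 6 8)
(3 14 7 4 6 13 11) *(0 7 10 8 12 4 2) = [7, 1, 0, 14, 6, 5, 13, 2, 12, 9, 8, 3, 4, 11, 10] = (0 7 2)(3 14 10 8 12 4 6 13 11)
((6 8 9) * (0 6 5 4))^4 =(0 5 8)(4 9 6)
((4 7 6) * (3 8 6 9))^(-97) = (3 9 7 4 6 8) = ((3 8 6 4 7 9))^(-97)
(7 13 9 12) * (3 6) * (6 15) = (3 15 6)(7 13 9 12) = [0, 1, 2, 15, 4, 5, 3, 13, 8, 12, 10, 11, 7, 9, 14, 6]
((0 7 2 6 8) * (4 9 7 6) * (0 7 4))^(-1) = (0 2 7 8 6)(4 9)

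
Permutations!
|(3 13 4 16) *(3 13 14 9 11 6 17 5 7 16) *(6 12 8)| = |(3 14 9 11 12 8 6 17 5 7 16 13 4)| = 13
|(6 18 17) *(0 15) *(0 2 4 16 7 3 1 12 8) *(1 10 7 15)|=|(0 1 12 8)(2 4 16 15)(3 10 7)(6 18 17)|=12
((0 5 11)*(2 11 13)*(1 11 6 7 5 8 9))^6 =((0 8 9 1 11)(2 6 7 5 13))^6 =(0 8 9 1 11)(2 6 7 5 13)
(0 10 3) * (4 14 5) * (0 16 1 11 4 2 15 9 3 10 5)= [5, 11, 15, 16, 14, 2, 6, 7, 8, 3, 10, 4, 12, 13, 0, 9, 1]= (0 5 2 15 9 3 16 1 11 4 14)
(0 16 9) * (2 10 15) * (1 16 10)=(0 10 15 2 1 16 9)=[10, 16, 1, 3, 4, 5, 6, 7, 8, 0, 15, 11, 12, 13, 14, 2, 9]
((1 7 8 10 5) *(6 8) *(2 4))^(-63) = ((1 7 6 8 10 5)(2 4))^(-63) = (1 8)(2 4)(5 6)(7 10)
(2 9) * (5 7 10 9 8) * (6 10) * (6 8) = (2 6 10 9)(5 7 8) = [0, 1, 6, 3, 4, 7, 10, 8, 5, 2, 9]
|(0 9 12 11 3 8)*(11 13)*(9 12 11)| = 7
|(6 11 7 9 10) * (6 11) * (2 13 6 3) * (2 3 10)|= 7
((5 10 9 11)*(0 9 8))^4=(0 10 11)(5 9 8)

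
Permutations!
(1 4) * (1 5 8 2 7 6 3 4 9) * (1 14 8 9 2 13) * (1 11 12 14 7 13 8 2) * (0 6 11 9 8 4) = (0 6 3)(2 13 9 7 11 12 14)(4 5 8) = [6, 1, 13, 0, 5, 8, 3, 11, 4, 7, 10, 12, 14, 9, 2]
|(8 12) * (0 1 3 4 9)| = |(0 1 3 4 9)(8 12)| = 10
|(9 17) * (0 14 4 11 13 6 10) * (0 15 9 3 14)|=10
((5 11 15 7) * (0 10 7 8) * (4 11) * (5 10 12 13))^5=((0 12 13 5 4 11 15 8)(7 10))^5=(0 11 13 8 4 12 15 5)(7 10)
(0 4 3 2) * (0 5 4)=(2 5 4 3)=[0, 1, 5, 2, 3, 4]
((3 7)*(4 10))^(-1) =(3 7)(4 10)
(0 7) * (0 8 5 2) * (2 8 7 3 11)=(0 3 11 2)(5 8)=[3, 1, 0, 11, 4, 8, 6, 7, 5, 9, 10, 2]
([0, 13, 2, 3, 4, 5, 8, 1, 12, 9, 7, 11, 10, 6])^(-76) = (1 13 6 8 12 10 7)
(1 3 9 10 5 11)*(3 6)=[0, 6, 2, 9, 4, 11, 3, 7, 8, 10, 5, 1]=(1 6 3 9 10 5 11)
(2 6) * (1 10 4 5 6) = (1 10 4 5 6 2) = [0, 10, 1, 3, 5, 6, 2, 7, 8, 9, 4]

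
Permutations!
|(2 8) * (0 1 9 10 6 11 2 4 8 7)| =|(0 1 9 10 6 11 2 7)(4 8)| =8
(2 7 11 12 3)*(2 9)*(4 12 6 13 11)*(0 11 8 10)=(0 11 6 13 8 10)(2 7 4 12 3 9)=[11, 1, 7, 9, 12, 5, 13, 4, 10, 2, 0, 6, 3, 8]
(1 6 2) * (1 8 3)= (1 6 2 8 3)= [0, 6, 8, 1, 4, 5, 2, 7, 3]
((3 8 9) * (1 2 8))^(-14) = (1 2 8 9 3)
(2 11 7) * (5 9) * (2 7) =[0, 1, 11, 3, 4, 9, 6, 7, 8, 5, 10, 2] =(2 11)(5 9)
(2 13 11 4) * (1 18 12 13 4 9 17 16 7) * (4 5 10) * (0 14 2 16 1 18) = [14, 0, 5, 3, 16, 10, 6, 18, 8, 17, 4, 9, 13, 11, 2, 15, 7, 1, 12] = (0 14 2 5 10 4 16 7 18 12 13 11 9 17 1)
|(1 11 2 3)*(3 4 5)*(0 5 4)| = |(0 5 3 1 11 2)| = 6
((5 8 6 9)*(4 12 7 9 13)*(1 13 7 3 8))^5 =(1 8)(3 5)(4 7)(6 13)(9 12)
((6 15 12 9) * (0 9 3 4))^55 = ((0 9 6 15 12 3 4))^55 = (0 4 3 12 15 6 9)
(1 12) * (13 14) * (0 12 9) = (0 12 1 9)(13 14) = [12, 9, 2, 3, 4, 5, 6, 7, 8, 0, 10, 11, 1, 14, 13]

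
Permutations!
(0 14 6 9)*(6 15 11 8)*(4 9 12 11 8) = (0 14 15 8 6 12 11 4 9) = [14, 1, 2, 3, 9, 5, 12, 7, 6, 0, 10, 4, 11, 13, 15, 8]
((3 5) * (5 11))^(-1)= ((3 11 5))^(-1)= (3 5 11)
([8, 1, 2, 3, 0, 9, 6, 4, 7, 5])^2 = [7, 1, 2, 3, 8, 5, 6, 0, 4, 9]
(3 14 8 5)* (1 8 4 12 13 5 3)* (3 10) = [0, 8, 2, 14, 12, 1, 6, 7, 10, 9, 3, 11, 13, 5, 4] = (1 8 10 3 14 4 12 13 5)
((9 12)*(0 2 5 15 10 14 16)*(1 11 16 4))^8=((0 2 5 15 10 14 4 1 11 16)(9 12))^8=(0 11 4 10 5)(1 14 15 2 16)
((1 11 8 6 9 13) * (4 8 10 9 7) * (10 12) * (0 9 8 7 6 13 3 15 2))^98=(0 15 9 2 3)(1 12 8)(10 13 11)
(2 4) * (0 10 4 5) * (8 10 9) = (0 9 8 10 4 2 5) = [9, 1, 5, 3, 2, 0, 6, 7, 10, 8, 4]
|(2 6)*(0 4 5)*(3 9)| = 6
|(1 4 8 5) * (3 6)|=|(1 4 8 5)(3 6)|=4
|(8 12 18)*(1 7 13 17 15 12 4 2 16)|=11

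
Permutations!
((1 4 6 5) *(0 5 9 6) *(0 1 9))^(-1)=(0 6 9 5)(1 4)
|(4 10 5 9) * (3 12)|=4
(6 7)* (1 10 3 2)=[0, 10, 1, 2, 4, 5, 7, 6, 8, 9, 3]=(1 10 3 2)(6 7)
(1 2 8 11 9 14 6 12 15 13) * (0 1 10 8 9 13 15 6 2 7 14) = [1, 7, 9, 3, 4, 5, 12, 14, 11, 0, 8, 13, 6, 10, 2, 15] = (15)(0 1 7 14 2 9)(6 12)(8 11 13 10)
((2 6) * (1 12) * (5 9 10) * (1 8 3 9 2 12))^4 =((2 6 12 8 3 9 10 5))^4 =(2 3)(5 8)(6 9)(10 12)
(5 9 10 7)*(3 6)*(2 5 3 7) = (2 5 9 10)(3 6 7) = [0, 1, 5, 6, 4, 9, 7, 3, 8, 10, 2]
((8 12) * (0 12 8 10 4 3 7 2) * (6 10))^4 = (0 4)(2 10)(3 12)(6 7) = ((0 12 6 10 4 3 7 2))^4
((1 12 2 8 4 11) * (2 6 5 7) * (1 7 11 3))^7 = (1 8 11 12 4 7 6 3 2 5)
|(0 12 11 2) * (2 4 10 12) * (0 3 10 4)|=|(0 2 3 10 12 11)|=6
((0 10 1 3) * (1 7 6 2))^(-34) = ((0 10 7 6 2 1 3))^(-34) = (0 10 7 6 2 1 3)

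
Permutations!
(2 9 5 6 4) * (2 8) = (2 9 5 6 4 8) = [0, 1, 9, 3, 8, 6, 4, 7, 2, 5]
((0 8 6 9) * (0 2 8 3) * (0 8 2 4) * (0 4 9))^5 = (9)(0 3 8 6)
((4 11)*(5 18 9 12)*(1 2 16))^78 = ((1 2 16)(4 11)(5 18 9 12))^78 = (5 9)(12 18)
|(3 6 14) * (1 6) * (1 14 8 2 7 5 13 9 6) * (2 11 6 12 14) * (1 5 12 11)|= |(1 5 13 9 11 6 8)(2 7 12 14 3)|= 35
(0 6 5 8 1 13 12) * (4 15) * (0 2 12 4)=(0 6 5 8 1 13 4 15)(2 12)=[6, 13, 12, 3, 15, 8, 5, 7, 1, 9, 10, 11, 2, 4, 14, 0]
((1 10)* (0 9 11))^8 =((0 9 11)(1 10))^8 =(0 11 9)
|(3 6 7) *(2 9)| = 6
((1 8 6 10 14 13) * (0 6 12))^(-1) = (0 12 8 1 13 14 10 6)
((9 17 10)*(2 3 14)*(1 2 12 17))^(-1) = ((1 2 3 14 12 17 10 9))^(-1) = (1 9 10 17 12 14 3 2)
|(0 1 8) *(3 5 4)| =3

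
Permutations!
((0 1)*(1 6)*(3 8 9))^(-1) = ((0 6 1)(3 8 9))^(-1) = (0 1 6)(3 9 8)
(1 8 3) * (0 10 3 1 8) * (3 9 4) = [10, 0, 2, 8, 3, 5, 6, 7, 1, 4, 9] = (0 10 9 4 3 8 1)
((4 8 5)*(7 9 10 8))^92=(4 9 8)(5 7 10)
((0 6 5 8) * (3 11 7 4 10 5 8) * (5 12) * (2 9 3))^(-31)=((0 6 8)(2 9 3 11 7 4 10 12 5))^(-31)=(0 8 6)(2 4 9 10 3 12 11 5 7)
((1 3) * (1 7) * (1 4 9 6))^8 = (1 7 9)(3 4 6) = ((1 3 7 4 9 6))^8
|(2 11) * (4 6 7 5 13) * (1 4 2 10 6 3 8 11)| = 11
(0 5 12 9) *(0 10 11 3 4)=(0 5 12 9 10 11 3 4)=[5, 1, 2, 4, 0, 12, 6, 7, 8, 10, 11, 3, 9]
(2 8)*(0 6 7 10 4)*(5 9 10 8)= (0 6 7 8 2 5 9 10 4)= [6, 1, 5, 3, 0, 9, 7, 8, 2, 10, 4]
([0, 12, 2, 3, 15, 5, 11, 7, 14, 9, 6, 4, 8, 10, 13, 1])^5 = (1 10)(4 14)(6 12)(8 11)(13 15)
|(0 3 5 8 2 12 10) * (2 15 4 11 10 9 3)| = 11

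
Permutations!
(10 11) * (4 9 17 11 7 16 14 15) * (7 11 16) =(4 9 17 16 14 15)(10 11) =[0, 1, 2, 3, 9, 5, 6, 7, 8, 17, 11, 10, 12, 13, 15, 4, 14, 16]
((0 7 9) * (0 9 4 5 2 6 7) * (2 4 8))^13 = ((9)(2 6 7 8)(4 5))^13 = (9)(2 6 7 8)(4 5)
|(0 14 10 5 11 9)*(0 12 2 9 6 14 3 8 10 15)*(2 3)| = 12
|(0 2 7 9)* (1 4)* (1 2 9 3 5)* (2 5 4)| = |(0 9)(1 2 7 3 4 5)| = 6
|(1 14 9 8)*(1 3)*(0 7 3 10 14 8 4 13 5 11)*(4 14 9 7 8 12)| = |(0 8 10 9 14 7 3 1 12 4 13 5 11)| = 13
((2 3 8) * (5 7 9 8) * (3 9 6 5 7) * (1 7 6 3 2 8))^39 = (1 5 7 2 3 9 6)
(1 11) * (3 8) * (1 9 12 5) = (1 11 9 12 5)(3 8) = [0, 11, 2, 8, 4, 1, 6, 7, 3, 12, 10, 9, 5]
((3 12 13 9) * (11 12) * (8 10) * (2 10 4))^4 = ((2 10 8 4)(3 11 12 13 9))^4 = (3 9 13 12 11)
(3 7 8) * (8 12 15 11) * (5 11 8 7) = [0, 1, 2, 5, 4, 11, 6, 12, 3, 9, 10, 7, 15, 13, 14, 8] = (3 5 11 7 12 15 8)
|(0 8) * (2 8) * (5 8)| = |(0 2 5 8)| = 4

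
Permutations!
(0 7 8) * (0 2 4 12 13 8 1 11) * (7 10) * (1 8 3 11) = [10, 1, 4, 11, 12, 5, 6, 8, 2, 9, 7, 0, 13, 3] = (0 10 7 8 2 4 12 13 3 11)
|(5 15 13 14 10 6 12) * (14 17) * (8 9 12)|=|(5 15 13 17 14 10 6 8 9 12)|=10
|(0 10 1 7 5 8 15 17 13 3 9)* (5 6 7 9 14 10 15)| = 18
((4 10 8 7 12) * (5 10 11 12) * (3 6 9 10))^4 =(3 8 6 7 9 5 10)(4 11 12)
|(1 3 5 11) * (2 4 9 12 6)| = 20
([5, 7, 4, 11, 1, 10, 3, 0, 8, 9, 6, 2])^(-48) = (0 10 3 2 1)(4 7 5 6 11)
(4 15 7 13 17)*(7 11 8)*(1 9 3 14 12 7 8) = (1 9 3 14 12 7 13 17 4 15 11) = [0, 9, 2, 14, 15, 5, 6, 13, 8, 3, 10, 1, 7, 17, 12, 11, 16, 4]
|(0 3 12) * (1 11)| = |(0 3 12)(1 11)| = 6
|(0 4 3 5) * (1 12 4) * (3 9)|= 7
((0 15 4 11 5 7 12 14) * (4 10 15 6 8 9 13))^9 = ((0 6 8 9 13 4 11 5 7 12 14)(10 15))^9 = (0 12 5 4 9 6 14 7 11 13 8)(10 15)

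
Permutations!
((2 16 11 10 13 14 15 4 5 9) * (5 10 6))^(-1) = (2 9 5 6 11 16)(4 15 14 13 10)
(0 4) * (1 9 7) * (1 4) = (0 1 9 7 4) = [1, 9, 2, 3, 0, 5, 6, 4, 8, 7]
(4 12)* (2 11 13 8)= (2 11 13 8)(4 12)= [0, 1, 11, 3, 12, 5, 6, 7, 2, 9, 10, 13, 4, 8]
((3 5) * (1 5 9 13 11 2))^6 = ((1 5 3 9 13 11 2))^6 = (1 2 11 13 9 3 5)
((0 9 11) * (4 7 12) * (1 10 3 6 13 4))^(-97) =((0 9 11)(1 10 3 6 13 4 7 12))^(-97) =(0 11 9)(1 12 7 4 13 6 3 10)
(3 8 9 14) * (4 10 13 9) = (3 8 4 10 13 9 14) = [0, 1, 2, 8, 10, 5, 6, 7, 4, 14, 13, 11, 12, 9, 3]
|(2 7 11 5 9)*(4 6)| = 10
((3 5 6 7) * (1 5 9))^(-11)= (1 5 6 7 3 9)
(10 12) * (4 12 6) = [0, 1, 2, 3, 12, 5, 4, 7, 8, 9, 6, 11, 10] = (4 12 10 6)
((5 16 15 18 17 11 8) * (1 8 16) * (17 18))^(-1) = (18)(1 5 8)(11 17 15 16)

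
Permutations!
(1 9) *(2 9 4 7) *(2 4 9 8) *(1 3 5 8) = (1 9 3 5 8 2)(4 7) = [0, 9, 1, 5, 7, 8, 6, 4, 2, 3]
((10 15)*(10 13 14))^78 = (10 13)(14 15)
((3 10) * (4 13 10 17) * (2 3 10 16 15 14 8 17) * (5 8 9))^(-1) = ((2 3)(4 13 16 15 14 9 5 8 17))^(-1) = (2 3)(4 17 8 5 9 14 15 16 13)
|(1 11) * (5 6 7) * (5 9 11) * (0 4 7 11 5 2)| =9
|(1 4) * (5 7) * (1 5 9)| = 5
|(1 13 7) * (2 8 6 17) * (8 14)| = 15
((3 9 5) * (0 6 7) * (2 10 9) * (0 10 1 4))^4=((0 6 7 10 9 5 3 2 1 4))^4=(0 9 1 7 3)(2 6 5 4 10)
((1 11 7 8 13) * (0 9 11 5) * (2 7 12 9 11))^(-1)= (0 5 1 13 8 7 2 9 12 11)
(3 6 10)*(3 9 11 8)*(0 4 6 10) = (0 4 6)(3 10 9 11 8) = [4, 1, 2, 10, 6, 5, 0, 7, 3, 11, 9, 8]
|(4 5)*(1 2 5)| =4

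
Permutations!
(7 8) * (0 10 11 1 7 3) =(0 10 11 1 7 8 3) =[10, 7, 2, 0, 4, 5, 6, 8, 3, 9, 11, 1]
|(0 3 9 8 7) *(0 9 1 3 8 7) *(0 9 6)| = 10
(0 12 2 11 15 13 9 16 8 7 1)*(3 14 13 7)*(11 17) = [12, 0, 17, 14, 4, 5, 6, 1, 3, 16, 10, 15, 2, 9, 13, 7, 8, 11] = (0 12 2 17 11 15 7 1)(3 14 13 9 16 8)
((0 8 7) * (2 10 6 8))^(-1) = (0 7 8 6 10 2)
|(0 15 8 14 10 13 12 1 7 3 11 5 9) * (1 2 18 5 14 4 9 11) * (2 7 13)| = 30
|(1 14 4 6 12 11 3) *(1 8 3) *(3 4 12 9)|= 20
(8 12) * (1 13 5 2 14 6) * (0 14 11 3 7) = (0 14 6 1 13 5 2 11 3 7)(8 12) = [14, 13, 11, 7, 4, 2, 1, 0, 12, 9, 10, 3, 8, 5, 6]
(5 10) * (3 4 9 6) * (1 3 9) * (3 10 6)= (1 10 5 6 9 3 4)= [0, 10, 2, 4, 1, 6, 9, 7, 8, 3, 5]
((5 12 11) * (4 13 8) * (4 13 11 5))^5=((4 11)(5 12)(8 13))^5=(4 11)(5 12)(8 13)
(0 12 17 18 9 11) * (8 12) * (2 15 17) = [8, 1, 15, 3, 4, 5, 6, 7, 12, 11, 10, 0, 2, 13, 14, 17, 16, 18, 9] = (0 8 12 2 15 17 18 9 11)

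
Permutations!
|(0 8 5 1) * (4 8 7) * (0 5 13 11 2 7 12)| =6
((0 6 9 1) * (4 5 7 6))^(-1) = (0 1 9 6 7 5 4)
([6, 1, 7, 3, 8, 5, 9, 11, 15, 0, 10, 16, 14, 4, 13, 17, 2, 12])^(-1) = [9, 1, 16, 3, 13, 5, 0, 2, 4, 6, 10, 7, 17, 14, 12, 8, 11, 15]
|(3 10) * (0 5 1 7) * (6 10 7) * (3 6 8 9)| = |(0 5 1 8 9 3 7)(6 10)| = 14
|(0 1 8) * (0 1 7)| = 2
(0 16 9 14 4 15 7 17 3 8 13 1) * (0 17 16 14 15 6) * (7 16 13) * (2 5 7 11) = (0 14 4 6)(1 17 3 8 11 2 5 7 13)(9 15 16) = [14, 17, 5, 8, 6, 7, 0, 13, 11, 15, 10, 2, 12, 1, 4, 16, 9, 3]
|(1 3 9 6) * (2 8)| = |(1 3 9 6)(2 8)| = 4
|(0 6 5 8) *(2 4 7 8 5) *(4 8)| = |(0 6 2 8)(4 7)| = 4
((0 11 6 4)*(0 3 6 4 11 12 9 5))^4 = ((0 12 9 5)(3 6 11 4))^4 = (12)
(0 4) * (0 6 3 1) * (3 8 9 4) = [3, 0, 2, 1, 6, 5, 8, 7, 9, 4] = (0 3 1)(4 6 8 9)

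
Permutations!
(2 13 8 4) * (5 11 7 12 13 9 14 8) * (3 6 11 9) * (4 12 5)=(2 3 6 11 7 5 9 14 8 12 13 4)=[0, 1, 3, 6, 2, 9, 11, 5, 12, 14, 10, 7, 13, 4, 8]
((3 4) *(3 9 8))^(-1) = ((3 4 9 8))^(-1) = (3 8 9 4)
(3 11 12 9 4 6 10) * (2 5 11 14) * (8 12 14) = (2 5 11 14)(3 8 12 9 4 6 10) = [0, 1, 5, 8, 6, 11, 10, 7, 12, 4, 3, 14, 9, 13, 2]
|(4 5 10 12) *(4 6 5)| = |(5 10 12 6)| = 4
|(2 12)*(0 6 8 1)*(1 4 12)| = |(0 6 8 4 12 2 1)| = 7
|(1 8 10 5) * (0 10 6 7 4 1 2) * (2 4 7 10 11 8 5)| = |(0 11 8 6 10 2)(1 5 4)| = 6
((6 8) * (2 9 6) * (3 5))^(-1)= (2 8 6 9)(3 5)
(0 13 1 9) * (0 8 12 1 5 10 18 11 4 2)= (0 13 5 10 18 11 4 2)(1 9 8 12)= [13, 9, 0, 3, 2, 10, 6, 7, 12, 8, 18, 4, 1, 5, 14, 15, 16, 17, 11]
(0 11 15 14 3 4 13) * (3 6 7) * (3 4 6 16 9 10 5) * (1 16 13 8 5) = [11, 16, 2, 6, 8, 3, 7, 4, 5, 10, 1, 15, 12, 0, 13, 14, 9] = (0 11 15 14 13)(1 16 9 10)(3 6 7 4 8 5)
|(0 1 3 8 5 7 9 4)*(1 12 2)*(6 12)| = 11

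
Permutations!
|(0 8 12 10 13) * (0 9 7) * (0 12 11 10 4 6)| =10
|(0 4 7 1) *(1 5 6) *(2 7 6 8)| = 4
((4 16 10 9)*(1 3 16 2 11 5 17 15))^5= (1 4 15 9 17 10 5 16 11 3 2)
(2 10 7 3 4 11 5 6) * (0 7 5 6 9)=[7, 1, 10, 4, 11, 9, 2, 3, 8, 0, 5, 6]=(0 7 3 4 11 6 2 10 5 9)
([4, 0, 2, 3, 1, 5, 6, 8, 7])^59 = (0 1 4)(7 8)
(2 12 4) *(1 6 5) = [0, 6, 12, 3, 2, 1, 5, 7, 8, 9, 10, 11, 4] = (1 6 5)(2 12 4)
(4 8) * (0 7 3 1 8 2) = [7, 8, 0, 1, 2, 5, 6, 3, 4] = (0 7 3 1 8 4 2)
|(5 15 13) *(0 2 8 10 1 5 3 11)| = |(0 2 8 10 1 5 15 13 3 11)| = 10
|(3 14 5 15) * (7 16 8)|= |(3 14 5 15)(7 16 8)|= 12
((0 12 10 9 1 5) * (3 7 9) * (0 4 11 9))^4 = ((0 12 10 3 7)(1 5 4 11 9))^4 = (0 7 3 10 12)(1 9 11 4 5)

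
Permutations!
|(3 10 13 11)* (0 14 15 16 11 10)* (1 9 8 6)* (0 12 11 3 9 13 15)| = 22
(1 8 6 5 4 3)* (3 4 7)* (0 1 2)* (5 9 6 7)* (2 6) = (0 1 8 7 3 6 9 2) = [1, 8, 0, 6, 4, 5, 9, 3, 7, 2]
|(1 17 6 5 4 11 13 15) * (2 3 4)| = 10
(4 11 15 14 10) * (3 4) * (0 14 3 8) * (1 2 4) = (0 14 10 8)(1 2 4 11 15 3) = [14, 2, 4, 1, 11, 5, 6, 7, 0, 9, 8, 15, 12, 13, 10, 3]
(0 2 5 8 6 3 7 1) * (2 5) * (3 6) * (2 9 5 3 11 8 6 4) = (0 3 7 1)(2 9 5 6 4)(8 11) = [3, 0, 9, 7, 2, 6, 4, 1, 11, 5, 10, 8]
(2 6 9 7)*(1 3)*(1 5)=[0, 3, 6, 5, 4, 1, 9, 2, 8, 7]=(1 3 5)(2 6 9 7)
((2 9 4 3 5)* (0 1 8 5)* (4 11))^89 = (0 3 4 11 9 2 5 8 1)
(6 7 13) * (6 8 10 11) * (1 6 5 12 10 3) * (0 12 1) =[12, 6, 2, 0, 4, 1, 7, 13, 3, 9, 11, 5, 10, 8] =(0 12 10 11 5 1 6 7 13 8 3)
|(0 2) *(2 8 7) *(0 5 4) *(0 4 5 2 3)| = |(0 8 7 3)| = 4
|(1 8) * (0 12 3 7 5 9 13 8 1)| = |(0 12 3 7 5 9 13 8)| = 8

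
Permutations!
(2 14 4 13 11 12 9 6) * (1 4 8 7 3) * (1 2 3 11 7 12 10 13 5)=(1 4 5)(2 14 8 12 9 6 3)(7 11 10 13)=[0, 4, 14, 2, 5, 1, 3, 11, 12, 6, 13, 10, 9, 7, 8]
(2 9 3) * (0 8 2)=(0 8 2 9 3)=[8, 1, 9, 0, 4, 5, 6, 7, 2, 3]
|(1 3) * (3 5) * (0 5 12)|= 5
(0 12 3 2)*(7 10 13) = (0 12 3 2)(7 10 13) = [12, 1, 0, 2, 4, 5, 6, 10, 8, 9, 13, 11, 3, 7]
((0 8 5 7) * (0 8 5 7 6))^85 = (0 5 6)(7 8)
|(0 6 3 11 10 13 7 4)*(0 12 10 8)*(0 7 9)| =11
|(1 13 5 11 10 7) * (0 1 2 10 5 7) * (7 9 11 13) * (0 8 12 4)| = 8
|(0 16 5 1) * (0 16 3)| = 6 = |(0 3)(1 16 5)|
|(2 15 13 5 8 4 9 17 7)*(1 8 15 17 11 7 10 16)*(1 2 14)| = 84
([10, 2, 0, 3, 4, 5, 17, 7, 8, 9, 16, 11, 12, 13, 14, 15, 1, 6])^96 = [10, 2, 0, 3, 4, 5, 6, 7, 8, 9, 16, 11, 12, 13, 14, 15, 1, 17]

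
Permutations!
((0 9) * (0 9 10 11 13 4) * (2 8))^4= ((0 10 11 13 4)(2 8))^4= (0 4 13 11 10)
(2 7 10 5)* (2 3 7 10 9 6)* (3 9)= [0, 1, 10, 7, 4, 9, 2, 3, 8, 6, 5]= (2 10 5 9 6)(3 7)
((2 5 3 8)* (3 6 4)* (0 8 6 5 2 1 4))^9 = (0 4)(1 6)(3 8)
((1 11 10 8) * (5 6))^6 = (1 10)(8 11)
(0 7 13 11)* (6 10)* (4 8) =[7, 1, 2, 3, 8, 5, 10, 13, 4, 9, 6, 0, 12, 11] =(0 7 13 11)(4 8)(6 10)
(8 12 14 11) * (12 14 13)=(8 14 11)(12 13)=[0, 1, 2, 3, 4, 5, 6, 7, 14, 9, 10, 8, 13, 12, 11]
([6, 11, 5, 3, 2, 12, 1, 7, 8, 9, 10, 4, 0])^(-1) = [12, 6, 4, 3, 11, 2, 0, 7, 8, 9, 10, 1, 5]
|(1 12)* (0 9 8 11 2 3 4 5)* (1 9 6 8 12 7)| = |(0 6 8 11 2 3 4 5)(1 7)(9 12)| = 8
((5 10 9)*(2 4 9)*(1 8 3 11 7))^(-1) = (1 7 11 3 8)(2 10 5 9 4)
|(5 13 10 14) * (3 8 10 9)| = 7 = |(3 8 10 14 5 13 9)|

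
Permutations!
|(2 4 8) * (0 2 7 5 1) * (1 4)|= 12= |(0 2 1)(4 8 7 5)|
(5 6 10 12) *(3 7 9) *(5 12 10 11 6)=(12)(3 7 9)(6 11)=[0, 1, 2, 7, 4, 5, 11, 9, 8, 3, 10, 6, 12]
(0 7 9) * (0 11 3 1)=(0 7 9 11 3 1)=[7, 0, 2, 1, 4, 5, 6, 9, 8, 11, 10, 3]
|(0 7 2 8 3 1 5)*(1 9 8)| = 15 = |(0 7 2 1 5)(3 9 8)|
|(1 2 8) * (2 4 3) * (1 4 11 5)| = 12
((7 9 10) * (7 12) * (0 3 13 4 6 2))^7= (0 3 13 4 6 2)(7 12 10 9)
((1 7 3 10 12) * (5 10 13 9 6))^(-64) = ((1 7 3 13 9 6 5 10 12))^(-64) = (1 12 10 5 6 9 13 3 7)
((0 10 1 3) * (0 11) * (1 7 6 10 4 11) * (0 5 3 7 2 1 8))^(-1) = (0 8 3 5 11 4)(1 2 10 6 7)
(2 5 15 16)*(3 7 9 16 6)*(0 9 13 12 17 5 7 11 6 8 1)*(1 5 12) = [9, 0, 7, 11, 4, 15, 3, 13, 5, 16, 10, 6, 17, 1, 14, 8, 2, 12] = (0 9 16 2 7 13 1)(3 11 6)(5 15 8)(12 17)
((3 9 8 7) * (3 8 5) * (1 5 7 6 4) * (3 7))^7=(1 5 7 8 6 4)(3 9)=((1 5 7 8 6 4)(3 9))^7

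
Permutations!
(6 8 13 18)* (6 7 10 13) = (6 8)(7 10 13 18) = [0, 1, 2, 3, 4, 5, 8, 10, 6, 9, 13, 11, 12, 18, 14, 15, 16, 17, 7]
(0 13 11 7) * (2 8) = (0 13 11 7)(2 8) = [13, 1, 8, 3, 4, 5, 6, 0, 2, 9, 10, 7, 12, 11]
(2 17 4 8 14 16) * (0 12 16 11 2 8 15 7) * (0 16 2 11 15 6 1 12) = (1 12 2 17 4 6)(7 16 8 14 15) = [0, 12, 17, 3, 6, 5, 1, 16, 14, 9, 10, 11, 2, 13, 15, 7, 8, 4]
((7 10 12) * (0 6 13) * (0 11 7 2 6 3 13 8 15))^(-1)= ((0 3 13 11 7 10 12 2 6 8 15))^(-1)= (0 15 8 6 2 12 10 7 11 13 3)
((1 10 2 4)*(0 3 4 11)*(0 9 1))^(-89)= (0 3 4)(1 10 2 11 9)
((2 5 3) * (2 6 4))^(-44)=(2 5 3 6 4)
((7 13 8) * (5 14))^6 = ((5 14)(7 13 8))^6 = (14)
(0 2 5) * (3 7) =(0 2 5)(3 7) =[2, 1, 5, 7, 4, 0, 6, 3]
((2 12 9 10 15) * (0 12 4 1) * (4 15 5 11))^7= ((0 12 9 10 5 11 4 1)(2 15))^7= (0 1 4 11 5 10 9 12)(2 15)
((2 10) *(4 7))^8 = ((2 10)(4 7))^8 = (10)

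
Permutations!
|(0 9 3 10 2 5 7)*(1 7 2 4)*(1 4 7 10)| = 6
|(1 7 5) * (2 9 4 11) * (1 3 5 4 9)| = |(1 7 4 11 2)(3 5)| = 10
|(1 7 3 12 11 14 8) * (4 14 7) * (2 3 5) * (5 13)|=28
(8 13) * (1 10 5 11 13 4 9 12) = (1 10 5 11 13 8 4 9 12) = [0, 10, 2, 3, 9, 11, 6, 7, 4, 12, 5, 13, 1, 8]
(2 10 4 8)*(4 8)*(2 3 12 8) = (2 10)(3 12 8) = [0, 1, 10, 12, 4, 5, 6, 7, 3, 9, 2, 11, 8]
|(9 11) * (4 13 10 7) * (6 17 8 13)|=14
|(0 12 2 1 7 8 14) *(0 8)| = |(0 12 2 1 7)(8 14)| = 10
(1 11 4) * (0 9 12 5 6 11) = [9, 0, 2, 3, 1, 6, 11, 7, 8, 12, 10, 4, 5] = (0 9 12 5 6 11 4 1)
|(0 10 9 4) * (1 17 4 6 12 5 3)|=10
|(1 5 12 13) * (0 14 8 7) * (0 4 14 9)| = |(0 9)(1 5 12 13)(4 14 8 7)| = 4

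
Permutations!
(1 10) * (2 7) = (1 10)(2 7) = [0, 10, 7, 3, 4, 5, 6, 2, 8, 9, 1]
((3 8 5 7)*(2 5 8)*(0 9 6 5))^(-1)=((0 9 6 5 7 3 2))^(-1)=(0 2 3 7 5 6 9)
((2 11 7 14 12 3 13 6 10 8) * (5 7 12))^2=((2 11 12 3 13 6 10 8)(5 7 14))^2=(2 12 13 10)(3 6 8 11)(5 14 7)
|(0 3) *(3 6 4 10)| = |(0 6 4 10 3)| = 5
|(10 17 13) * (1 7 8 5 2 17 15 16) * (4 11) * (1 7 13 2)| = 8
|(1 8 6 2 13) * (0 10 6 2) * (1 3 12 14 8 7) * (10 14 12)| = |(0 14 8 2 13 3 10 6)(1 7)| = 8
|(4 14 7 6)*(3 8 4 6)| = |(3 8 4 14 7)| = 5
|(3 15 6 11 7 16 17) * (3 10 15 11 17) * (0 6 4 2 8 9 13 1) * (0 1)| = 20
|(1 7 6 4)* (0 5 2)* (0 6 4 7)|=7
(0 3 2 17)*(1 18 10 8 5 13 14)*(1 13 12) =(0 3 2 17)(1 18 10 8 5 12)(13 14) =[3, 18, 17, 2, 4, 12, 6, 7, 5, 9, 8, 11, 1, 14, 13, 15, 16, 0, 10]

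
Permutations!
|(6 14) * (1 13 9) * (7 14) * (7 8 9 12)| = 8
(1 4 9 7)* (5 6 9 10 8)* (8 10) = (10)(1 4 8 5 6 9 7) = [0, 4, 2, 3, 8, 6, 9, 1, 5, 7, 10]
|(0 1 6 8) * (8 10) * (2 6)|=6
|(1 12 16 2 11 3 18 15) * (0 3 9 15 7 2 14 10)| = |(0 3 18 7 2 11 9 15 1 12 16 14 10)| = 13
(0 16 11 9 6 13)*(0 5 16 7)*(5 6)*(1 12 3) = [7, 12, 2, 1, 4, 16, 13, 0, 8, 5, 10, 9, 3, 6, 14, 15, 11] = (0 7)(1 12 3)(5 16 11 9)(6 13)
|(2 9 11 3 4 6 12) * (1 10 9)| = 9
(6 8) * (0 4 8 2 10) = (0 4 8 6 2 10) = [4, 1, 10, 3, 8, 5, 2, 7, 6, 9, 0]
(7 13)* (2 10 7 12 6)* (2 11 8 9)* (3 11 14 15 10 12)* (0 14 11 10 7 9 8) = [14, 1, 12, 10, 4, 5, 11, 13, 8, 2, 9, 0, 6, 3, 15, 7] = (0 14 15 7 13 3 10 9 2 12 6 11)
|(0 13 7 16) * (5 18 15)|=|(0 13 7 16)(5 18 15)|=12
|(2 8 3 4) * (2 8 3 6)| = |(2 3 4 8 6)| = 5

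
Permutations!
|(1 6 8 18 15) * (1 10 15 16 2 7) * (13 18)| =8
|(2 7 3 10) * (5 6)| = 4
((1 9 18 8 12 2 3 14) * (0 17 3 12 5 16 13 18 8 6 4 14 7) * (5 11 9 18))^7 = ((0 17 3 7)(1 18 6 4 14)(2 12)(5 16 13)(8 11 9))^7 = (0 7 3 17)(1 6 14 18 4)(2 12)(5 16 13)(8 11 9)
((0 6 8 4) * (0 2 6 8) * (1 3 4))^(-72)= (0 2 3 8 6 4 1)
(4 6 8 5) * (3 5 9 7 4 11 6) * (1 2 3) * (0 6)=(0 6 8 9 7 4 1 2 3 5 11)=[6, 2, 3, 5, 1, 11, 8, 4, 9, 7, 10, 0]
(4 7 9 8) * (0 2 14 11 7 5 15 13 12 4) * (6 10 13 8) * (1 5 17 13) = (0 2 14 11 7 9 6 10 1 5 15 8)(4 17 13 12) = [2, 5, 14, 3, 17, 15, 10, 9, 0, 6, 1, 7, 4, 12, 11, 8, 16, 13]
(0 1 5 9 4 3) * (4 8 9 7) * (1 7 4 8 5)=(0 7 8 9 5 4 3)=[7, 1, 2, 0, 3, 4, 6, 8, 9, 5]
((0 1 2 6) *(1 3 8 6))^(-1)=(0 6 8 3)(1 2)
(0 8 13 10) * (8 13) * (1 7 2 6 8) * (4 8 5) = (0 13 10)(1 7 2 6 5 4 8) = [13, 7, 6, 3, 8, 4, 5, 2, 1, 9, 0, 11, 12, 10]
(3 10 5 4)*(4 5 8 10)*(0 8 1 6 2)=(0 8 10 1 6 2)(3 4)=[8, 6, 0, 4, 3, 5, 2, 7, 10, 9, 1]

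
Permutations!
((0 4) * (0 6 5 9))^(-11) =(0 9 5 6 4)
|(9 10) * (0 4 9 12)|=5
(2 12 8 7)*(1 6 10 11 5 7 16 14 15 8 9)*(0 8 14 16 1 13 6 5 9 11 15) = (16)(0 8 1 5 7 2 12 11 9 13 6 10 15 14) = [8, 5, 12, 3, 4, 7, 10, 2, 1, 13, 15, 9, 11, 6, 0, 14, 16]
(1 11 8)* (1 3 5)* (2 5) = [0, 11, 5, 2, 4, 1, 6, 7, 3, 9, 10, 8] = (1 11 8 3 2 5)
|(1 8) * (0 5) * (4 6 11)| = |(0 5)(1 8)(4 6 11)| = 6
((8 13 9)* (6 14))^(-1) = ((6 14)(8 13 9))^(-1) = (6 14)(8 9 13)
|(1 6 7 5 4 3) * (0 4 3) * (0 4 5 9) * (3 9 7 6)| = 6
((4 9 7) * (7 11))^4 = ((4 9 11 7))^4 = (11)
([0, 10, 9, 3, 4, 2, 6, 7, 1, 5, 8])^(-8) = [0, 10, 9, 3, 4, 2, 6, 7, 1, 5, 8]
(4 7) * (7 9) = (4 9 7) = [0, 1, 2, 3, 9, 5, 6, 4, 8, 7]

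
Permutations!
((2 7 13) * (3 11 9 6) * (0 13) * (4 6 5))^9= (0 13 2 7)(3 5)(4 11)(6 9)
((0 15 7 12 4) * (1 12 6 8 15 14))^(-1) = ((0 14 1 12 4)(6 8 15 7))^(-1) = (0 4 12 1 14)(6 7 15 8)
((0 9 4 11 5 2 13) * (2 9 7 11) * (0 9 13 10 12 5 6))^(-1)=(0 6 11 7)(2 4 9 13 5 12 10)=((0 7 11 6)(2 10 12 5 13 9 4))^(-1)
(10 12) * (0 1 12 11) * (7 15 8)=(0 1 12 10 11)(7 15 8)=[1, 12, 2, 3, 4, 5, 6, 15, 7, 9, 11, 0, 10, 13, 14, 8]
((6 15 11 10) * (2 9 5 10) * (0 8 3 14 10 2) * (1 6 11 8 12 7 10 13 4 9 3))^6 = (0 12 7 10 11)(1 15)(2 5 9 4 13 14 3)(6 8)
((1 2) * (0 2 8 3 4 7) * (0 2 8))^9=(0 3 7 1 8 4 2)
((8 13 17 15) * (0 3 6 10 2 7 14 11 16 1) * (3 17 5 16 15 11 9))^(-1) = ((0 17 11 15 8 13 5 16 1)(2 7 14 9 3 6 10))^(-1) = (0 1 16 5 13 8 15 11 17)(2 10 6 3 9 14 7)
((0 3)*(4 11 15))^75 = ((0 3)(4 11 15))^75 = (15)(0 3)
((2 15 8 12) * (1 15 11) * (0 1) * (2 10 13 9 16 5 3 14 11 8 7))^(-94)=(0 5 10 7 11 16 12 15 14 9 8 1 3 13 2)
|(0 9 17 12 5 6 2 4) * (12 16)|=9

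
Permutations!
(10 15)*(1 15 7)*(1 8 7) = (1 15 10)(7 8) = [0, 15, 2, 3, 4, 5, 6, 8, 7, 9, 1, 11, 12, 13, 14, 10]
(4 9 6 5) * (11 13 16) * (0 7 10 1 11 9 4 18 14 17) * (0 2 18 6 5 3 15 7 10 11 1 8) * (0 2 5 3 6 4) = (0 10 8 2 18 14 17 5 4)(3 15 7 11 13 16 9) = [10, 1, 18, 15, 0, 4, 6, 11, 2, 3, 8, 13, 12, 16, 17, 7, 9, 5, 14]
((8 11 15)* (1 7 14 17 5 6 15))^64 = ((1 7 14 17 5 6 15 8 11))^64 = (1 7 14 17 5 6 15 8 11)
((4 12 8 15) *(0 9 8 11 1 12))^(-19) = (0 9 8 15 4)(1 11 12)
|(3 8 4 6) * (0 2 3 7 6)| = 10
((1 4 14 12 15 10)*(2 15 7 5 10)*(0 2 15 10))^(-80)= ((15)(0 2 10 1 4 14 12 7 5))^(-80)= (15)(0 2 10 1 4 14 12 7 5)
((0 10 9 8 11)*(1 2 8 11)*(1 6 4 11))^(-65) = (0 4 8 1 10 11 6 2 9)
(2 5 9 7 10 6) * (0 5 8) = (0 5 9 7 10 6 2 8) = [5, 1, 8, 3, 4, 9, 2, 10, 0, 7, 6]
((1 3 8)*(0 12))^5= (0 12)(1 8 3)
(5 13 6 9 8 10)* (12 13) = (5 12 13 6 9 8 10) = [0, 1, 2, 3, 4, 12, 9, 7, 10, 8, 5, 11, 13, 6]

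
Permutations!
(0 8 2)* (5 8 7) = (0 7 5 8 2) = [7, 1, 0, 3, 4, 8, 6, 5, 2]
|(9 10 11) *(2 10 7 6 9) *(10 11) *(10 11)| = |(2 10 11)(6 9 7)| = 3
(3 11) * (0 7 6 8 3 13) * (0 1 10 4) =(0 7 6 8 3 11 13 1 10 4) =[7, 10, 2, 11, 0, 5, 8, 6, 3, 9, 4, 13, 12, 1]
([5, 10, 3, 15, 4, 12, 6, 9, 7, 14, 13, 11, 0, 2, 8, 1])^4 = [5, 3, 10, 13, 4, 12, 6, 7, 8, 9, 15, 11, 0, 1, 14, 2]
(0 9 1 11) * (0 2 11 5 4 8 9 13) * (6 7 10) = (0 13)(1 5 4 8 9)(2 11)(6 7 10) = [13, 5, 11, 3, 8, 4, 7, 10, 9, 1, 6, 2, 12, 0]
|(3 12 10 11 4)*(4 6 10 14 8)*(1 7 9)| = |(1 7 9)(3 12 14 8 4)(6 10 11)| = 15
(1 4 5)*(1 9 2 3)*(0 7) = [7, 4, 3, 1, 5, 9, 6, 0, 8, 2] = (0 7)(1 4 5 9 2 3)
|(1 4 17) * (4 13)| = |(1 13 4 17)| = 4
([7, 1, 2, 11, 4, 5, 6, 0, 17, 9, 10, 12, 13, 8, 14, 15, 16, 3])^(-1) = (0 7)(3 17 8 13 12 11)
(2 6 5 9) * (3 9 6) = (2 3 9)(5 6) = [0, 1, 3, 9, 4, 6, 5, 7, 8, 2]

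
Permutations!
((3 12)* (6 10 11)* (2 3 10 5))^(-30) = ((2 3 12 10 11 6 5))^(-30) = (2 6 10 3 5 11 12)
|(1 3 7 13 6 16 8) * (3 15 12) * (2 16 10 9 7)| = 35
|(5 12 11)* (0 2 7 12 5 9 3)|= 7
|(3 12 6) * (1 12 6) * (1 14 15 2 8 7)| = 14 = |(1 12 14 15 2 8 7)(3 6)|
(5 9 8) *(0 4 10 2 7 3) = (0 4 10 2 7 3)(5 9 8) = [4, 1, 7, 0, 10, 9, 6, 3, 5, 8, 2]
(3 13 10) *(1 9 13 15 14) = [0, 9, 2, 15, 4, 5, 6, 7, 8, 13, 3, 11, 12, 10, 1, 14] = (1 9 13 10 3 15 14)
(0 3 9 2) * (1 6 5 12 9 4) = [3, 6, 0, 4, 1, 12, 5, 7, 8, 2, 10, 11, 9] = (0 3 4 1 6 5 12 9 2)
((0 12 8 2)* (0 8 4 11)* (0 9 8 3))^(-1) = ((0 12 4 11 9 8 2 3))^(-1) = (0 3 2 8 9 11 4 12)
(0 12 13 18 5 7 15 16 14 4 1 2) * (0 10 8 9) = (0 12 13 18 5 7 15 16 14 4 1 2 10 8 9) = [12, 2, 10, 3, 1, 7, 6, 15, 9, 0, 8, 11, 13, 18, 4, 16, 14, 17, 5]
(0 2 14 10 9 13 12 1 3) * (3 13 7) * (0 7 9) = [2, 13, 14, 7, 4, 5, 6, 3, 8, 9, 0, 11, 1, 12, 10] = (0 2 14 10)(1 13 12)(3 7)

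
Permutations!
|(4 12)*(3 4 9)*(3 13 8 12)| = 4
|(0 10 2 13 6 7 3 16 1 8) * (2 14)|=|(0 10 14 2 13 6 7 3 16 1 8)|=11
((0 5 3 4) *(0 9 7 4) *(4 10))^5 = ((0 5 3)(4 9 7 10))^5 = (0 3 5)(4 9 7 10)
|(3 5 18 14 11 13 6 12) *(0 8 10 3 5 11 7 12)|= |(0 8 10 3 11 13 6)(5 18 14 7 12)|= 35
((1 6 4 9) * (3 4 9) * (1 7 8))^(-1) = (1 8 7 9 6)(3 4)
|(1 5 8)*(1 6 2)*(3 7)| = |(1 5 8 6 2)(3 7)| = 10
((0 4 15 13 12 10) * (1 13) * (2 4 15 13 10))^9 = (0 15 1 10)(2 4 13 12)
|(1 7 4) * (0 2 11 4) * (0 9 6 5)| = 9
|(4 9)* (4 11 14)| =4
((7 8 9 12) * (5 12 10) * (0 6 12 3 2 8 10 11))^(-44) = ((0 6 12 7 10 5 3 2 8 9 11))^(-44) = (12)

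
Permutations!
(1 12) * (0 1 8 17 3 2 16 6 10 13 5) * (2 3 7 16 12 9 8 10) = (0 1 9 8 17 7 16 6 2 12 10 13 5) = [1, 9, 12, 3, 4, 0, 2, 16, 17, 8, 13, 11, 10, 5, 14, 15, 6, 7]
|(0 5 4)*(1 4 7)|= 5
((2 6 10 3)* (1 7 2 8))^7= ((1 7 2 6 10 3 8))^7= (10)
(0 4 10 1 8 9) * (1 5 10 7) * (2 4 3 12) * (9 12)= (0 3 9)(1 8 12 2 4 7)(5 10)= [3, 8, 4, 9, 7, 10, 6, 1, 12, 0, 5, 11, 2]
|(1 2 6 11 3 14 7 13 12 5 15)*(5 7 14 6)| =12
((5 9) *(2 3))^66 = (9)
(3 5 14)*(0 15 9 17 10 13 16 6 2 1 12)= (0 15 9 17 10 13 16 6 2 1 12)(3 5 14)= [15, 12, 1, 5, 4, 14, 2, 7, 8, 17, 13, 11, 0, 16, 3, 9, 6, 10]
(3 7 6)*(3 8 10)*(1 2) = (1 2)(3 7 6 8 10) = [0, 2, 1, 7, 4, 5, 8, 6, 10, 9, 3]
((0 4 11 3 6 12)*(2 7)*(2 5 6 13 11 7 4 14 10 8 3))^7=(0 2 14 4 10 7 8 5 3 6 13 12 11)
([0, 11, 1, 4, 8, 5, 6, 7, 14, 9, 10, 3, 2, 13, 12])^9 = [0, 11, 1, 4, 8, 5, 6, 7, 14, 9, 10, 3, 2, 13, 12]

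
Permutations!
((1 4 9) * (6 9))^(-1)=(1 9 6 4)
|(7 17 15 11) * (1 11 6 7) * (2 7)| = 10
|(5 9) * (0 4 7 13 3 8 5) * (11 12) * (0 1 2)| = 10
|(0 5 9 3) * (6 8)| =4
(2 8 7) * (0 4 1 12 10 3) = (0 4 1 12 10 3)(2 8 7) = [4, 12, 8, 0, 1, 5, 6, 2, 7, 9, 3, 11, 10]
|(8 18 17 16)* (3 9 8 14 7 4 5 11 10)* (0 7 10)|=40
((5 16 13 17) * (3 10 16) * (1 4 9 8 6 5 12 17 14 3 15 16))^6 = (17)(1 15)(3 6)(4 16)(5 10)(8 14)(9 13)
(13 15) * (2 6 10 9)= (2 6 10 9)(13 15)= [0, 1, 6, 3, 4, 5, 10, 7, 8, 2, 9, 11, 12, 15, 14, 13]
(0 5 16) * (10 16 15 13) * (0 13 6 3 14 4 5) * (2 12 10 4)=(2 12 10 16 13 4 5 15 6 3 14)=[0, 1, 12, 14, 5, 15, 3, 7, 8, 9, 16, 11, 10, 4, 2, 6, 13]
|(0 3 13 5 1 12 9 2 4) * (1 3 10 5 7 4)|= 28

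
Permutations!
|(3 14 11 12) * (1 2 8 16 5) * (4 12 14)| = 30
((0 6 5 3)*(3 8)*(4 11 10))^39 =((0 6 5 8 3)(4 11 10))^39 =(11)(0 3 8 5 6)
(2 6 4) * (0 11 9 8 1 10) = (0 11 9 8 1 10)(2 6 4) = [11, 10, 6, 3, 2, 5, 4, 7, 1, 8, 0, 9]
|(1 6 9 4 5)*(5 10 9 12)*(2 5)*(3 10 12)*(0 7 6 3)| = |(0 7 6)(1 3 10 9 4 12 2 5)| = 24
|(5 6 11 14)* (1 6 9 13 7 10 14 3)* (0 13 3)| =11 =|(0 13 7 10 14 5 9 3 1 6 11)|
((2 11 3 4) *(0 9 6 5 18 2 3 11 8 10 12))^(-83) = (0 10 2 5 9 12 8 18 6)(3 4)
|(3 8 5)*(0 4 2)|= 3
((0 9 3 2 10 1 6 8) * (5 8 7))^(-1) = ((0 9 3 2 10 1 6 7 5 8))^(-1) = (0 8 5 7 6 1 10 2 3 9)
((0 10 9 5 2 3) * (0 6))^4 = (0 2 10 3 9 6 5)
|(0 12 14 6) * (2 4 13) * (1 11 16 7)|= 12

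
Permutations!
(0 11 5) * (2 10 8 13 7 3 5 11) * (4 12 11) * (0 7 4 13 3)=(0 2 10 8 3 5 7)(4 12 11 13)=[2, 1, 10, 5, 12, 7, 6, 0, 3, 9, 8, 13, 11, 4]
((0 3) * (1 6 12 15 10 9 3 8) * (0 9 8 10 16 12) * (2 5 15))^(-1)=((0 10 8 1 6)(2 5 15 16 12)(3 9))^(-1)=(0 6 1 8 10)(2 12 16 15 5)(3 9)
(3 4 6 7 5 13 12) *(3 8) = (3 4 6 7 5 13 12 8) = [0, 1, 2, 4, 6, 13, 7, 5, 3, 9, 10, 11, 8, 12]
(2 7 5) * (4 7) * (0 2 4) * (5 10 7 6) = (0 2)(4 6 5)(7 10) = [2, 1, 0, 3, 6, 4, 5, 10, 8, 9, 7]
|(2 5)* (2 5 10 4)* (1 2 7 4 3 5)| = 10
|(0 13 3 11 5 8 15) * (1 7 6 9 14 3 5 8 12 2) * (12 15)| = |(0 13 5 15)(1 7 6 9 14 3 11 8 12 2)| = 20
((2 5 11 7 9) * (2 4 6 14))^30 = ((2 5 11 7 9 4 6 14))^30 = (2 6 9 11)(4 7 5 14)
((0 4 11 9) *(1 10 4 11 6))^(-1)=((0 11 9)(1 10 4 6))^(-1)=(0 9 11)(1 6 4 10)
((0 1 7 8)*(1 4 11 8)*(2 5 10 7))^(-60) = (11)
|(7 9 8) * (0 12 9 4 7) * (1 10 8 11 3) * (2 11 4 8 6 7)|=|(0 12 9 4 2 11 3 1 10 6 7 8)|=12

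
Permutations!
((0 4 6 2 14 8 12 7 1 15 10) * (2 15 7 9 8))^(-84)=((0 4 6 15 10)(1 7)(2 14)(8 12 9))^(-84)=(0 4 6 15 10)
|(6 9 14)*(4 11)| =|(4 11)(6 9 14)| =6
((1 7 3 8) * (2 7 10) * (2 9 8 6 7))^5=((1 10 9 8)(3 6 7))^5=(1 10 9 8)(3 7 6)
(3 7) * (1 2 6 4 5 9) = [0, 2, 6, 7, 5, 9, 4, 3, 8, 1] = (1 2 6 4 5 9)(3 7)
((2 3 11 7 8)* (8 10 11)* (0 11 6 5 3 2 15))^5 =(0 5 11 3 7 8 10 15 6)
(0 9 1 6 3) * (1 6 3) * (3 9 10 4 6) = (0 10 4 6 1 9 3) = [10, 9, 2, 0, 6, 5, 1, 7, 8, 3, 4]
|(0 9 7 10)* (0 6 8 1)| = |(0 9 7 10 6 8 1)| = 7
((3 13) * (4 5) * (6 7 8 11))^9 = (3 13)(4 5)(6 7 8 11)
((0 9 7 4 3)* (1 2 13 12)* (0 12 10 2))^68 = ((0 9 7 4 3 12 1)(2 13 10))^68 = (0 12 4 9 1 3 7)(2 10 13)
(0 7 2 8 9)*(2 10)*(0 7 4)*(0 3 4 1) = (0 1)(2 8 9 7 10)(3 4) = [1, 0, 8, 4, 3, 5, 6, 10, 9, 7, 2]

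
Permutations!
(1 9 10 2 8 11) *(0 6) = [6, 9, 8, 3, 4, 5, 0, 7, 11, 10, 2, 1] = (0 6)(1 9 10 2 8 11)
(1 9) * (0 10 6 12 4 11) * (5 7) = (0 10 6 12 4 11)(1 9)(5 7) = [10, 9, 2, 3, 11, 7, 12, 5, 8, 1, 6, 0, 4]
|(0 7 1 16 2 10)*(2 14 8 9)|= |(0 7 1 16 14 8 9 2 10)|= 9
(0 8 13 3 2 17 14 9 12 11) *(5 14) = (0 8 13 3 2 17 5 14 9 12 11) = [8, 1, 17, 2, 4, 14, 6, 7, 13, 12, 10, 0, 11, 3, 9, 15, 16, 5]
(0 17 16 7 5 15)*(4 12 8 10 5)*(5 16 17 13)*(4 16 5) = (17)(0 13 4 12 8 10 5 15)(7 16) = [13, 1, 2, 3, 12, 15, 6, 16, 10, 9, 5, 11, 8, 4, 14, 0, 7, 17]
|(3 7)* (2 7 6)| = 4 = |(2 7 3 6)|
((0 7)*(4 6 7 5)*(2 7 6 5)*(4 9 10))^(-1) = ((0 2 7)(4 5 9 10))^(-1) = (0 7 2)(4 10 9 5)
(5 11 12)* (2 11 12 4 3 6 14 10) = (2 11 4 3 6 14 10)(5 12) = [0, 1, 11, 6, 3, 12, 14, 7, 8, 9, 2, 4, 5, 13, 10]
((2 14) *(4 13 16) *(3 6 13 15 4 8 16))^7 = (2 14)(3 6 13)(4 15)(8 16)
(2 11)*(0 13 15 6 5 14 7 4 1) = [13, 0, 11, 3, 1, 14, 5, 4, 8, 9, 10, 2, 12, 15, 7, 6] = (0 13 15 6 5 14 7 4 1)(2 11)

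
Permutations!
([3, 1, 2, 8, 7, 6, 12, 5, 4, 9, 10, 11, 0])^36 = [7, 1, 2, 5, 12, 3, 8, 0, 6, 9, 10, 11, 4]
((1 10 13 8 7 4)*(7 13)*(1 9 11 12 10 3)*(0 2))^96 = ((0 2)(1 3)(4 9 11 12 10 7)(8 13))^96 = (13)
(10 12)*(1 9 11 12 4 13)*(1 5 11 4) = [0, 9, 2, 3, 13, 11, 6, 7, 8, 4, 1, 12, 10, 5] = (1 9 4 13 5 11 12 10)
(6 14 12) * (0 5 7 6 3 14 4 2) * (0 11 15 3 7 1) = (0 5 1)(2 11 15 3 14 12 7 6 4) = [5, 0, 11, 14, 2, 1, 4, 6, 8, 9, 10, 15, 7, 13, 12, 3]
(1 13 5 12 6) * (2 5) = (1 13 2 5 12 6) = [0, 13, 5, 3, 4, 12, 1, 7, 8, 9, 10, 11, 6, 2]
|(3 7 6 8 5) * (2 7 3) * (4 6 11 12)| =|(2 7 11 12 4 6 8 5)| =8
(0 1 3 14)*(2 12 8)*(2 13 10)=[1, 3, 12, 14, 4, 5, 6, 7, 13, 9, 2, 11, 8, 10, 0]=(0 1 3 14)(2 12 8 13 10)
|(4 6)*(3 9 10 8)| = |(3 9 10 8)(4 6)| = 4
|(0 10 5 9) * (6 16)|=4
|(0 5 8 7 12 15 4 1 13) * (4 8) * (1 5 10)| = 4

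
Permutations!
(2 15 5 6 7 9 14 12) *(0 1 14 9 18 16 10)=(0 1 14 12 2 15 5 6 7 18 16 10)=[1, 14, 15, 3, 4, 6, 7, 18, 8, 9, 0, 11, 2, 13, 12, 5, 10, 17, 16]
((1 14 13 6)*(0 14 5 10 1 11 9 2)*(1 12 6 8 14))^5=(0 6 1 11 5 9 10 2 12)(8 13 14)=((0 1 5 10 12 6 11 9 2)(8 14 13))^5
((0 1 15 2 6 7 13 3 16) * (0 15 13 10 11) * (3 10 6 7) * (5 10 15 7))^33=(0 1 13 15 2 5 10 11)(3 16 7 6)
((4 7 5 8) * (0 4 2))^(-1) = (0 2 8 5 7 4)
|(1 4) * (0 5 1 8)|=|(0 5 1 4 8)|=5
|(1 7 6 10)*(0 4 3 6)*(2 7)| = 8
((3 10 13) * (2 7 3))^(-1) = ((2 7 3 10 13))^(-1) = (2 13 10 3 7)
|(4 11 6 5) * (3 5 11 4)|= |(3 5)(6 11)|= 2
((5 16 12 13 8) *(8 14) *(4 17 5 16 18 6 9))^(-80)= (4 6 5)(9 18 17)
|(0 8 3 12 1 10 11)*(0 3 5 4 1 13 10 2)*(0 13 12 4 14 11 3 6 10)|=12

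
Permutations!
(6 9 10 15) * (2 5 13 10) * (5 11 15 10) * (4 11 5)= (2 5 13 4 11 15 6 9)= [0, 1, 5, 3, 11, 13, 9, 7, 8, 2, 10, 15, 12, 4, 14, 6]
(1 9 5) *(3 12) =(1 9 5)(3 12) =[0, 9, 2, 12, 4, 1, 6, 7, 8, 5, 10, 11, 3]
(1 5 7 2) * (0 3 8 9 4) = (0 3 8 9 4)(1 5 7 2) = [3, 5, 1, 8, 0, 7, 6, 2, 9, 4]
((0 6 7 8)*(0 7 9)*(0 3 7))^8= (0 9 7)(3 8 6)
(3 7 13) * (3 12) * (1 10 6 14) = (1 10 6 14)(3 7 13 12) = [0, 10, 2, 7, 4, 5, 14, 13, 8, 9, 6, 11, 3, 12, 1]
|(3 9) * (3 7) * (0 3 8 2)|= |(0 3 9 7 8 2)|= 6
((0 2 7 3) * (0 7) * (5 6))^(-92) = (7)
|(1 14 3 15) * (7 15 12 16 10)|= |(1 14 3 12 16 10 7 15)|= 8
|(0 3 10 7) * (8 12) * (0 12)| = |(0 3 10 7 12 8)| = 6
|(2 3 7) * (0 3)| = |(0 3 7 2)| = 4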